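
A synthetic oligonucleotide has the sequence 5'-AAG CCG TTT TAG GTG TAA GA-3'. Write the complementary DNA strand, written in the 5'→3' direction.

5'-TCTTACACCTAAAACGGCTT-3'

Pairing A↔T and G↔C gives TTCGGCAAAATCCACATTCT, running 3'→5'. Reverse for the 5'→3' convention.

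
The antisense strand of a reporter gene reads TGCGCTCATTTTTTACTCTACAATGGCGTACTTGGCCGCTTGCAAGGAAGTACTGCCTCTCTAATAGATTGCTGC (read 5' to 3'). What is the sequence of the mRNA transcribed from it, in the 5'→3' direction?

The mRNA has the sequence of the coding strand (reverse complement of the template) with T→U. Reverse complement of TGCGCTCATTTTTTACTCTACAATGGCGTACTTGGCCGCTTGCAAGGAAGTACTGCCTCTCTAATAGATTGCTGC is GCAGCAATCTATTAGAGAGGCAGTACTTCCTTGCAAGCGGCCAAGTACGCCATTGTAGAGTAAAAAATGAGCGCA; then T→U.

5'-GCAGCAAUCUAUUAGAGAGGCAGUACUUCCUUGCAAGCGGCCAAGUACGCCAUUGUAGAGUAAAAAAUGAGCGCA-3'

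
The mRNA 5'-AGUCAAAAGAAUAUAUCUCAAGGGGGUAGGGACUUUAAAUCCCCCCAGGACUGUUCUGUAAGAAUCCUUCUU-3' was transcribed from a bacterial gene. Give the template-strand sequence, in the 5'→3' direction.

Replace U with T to get the coding DNA strand: AGTCAAAAGAATATATCTCAAGGGGGTAGGGACTTTAAATCCCCCCAGGACTGTTCTGTAAGAATCCTTCTT. The template strand is its reverse complement (complement TCAGTTTTCTTATATAGAGTTCCCCCATCCCTGAAATTTAGGGGGGTCCTGACAAGACATTCTTAGGAAGAA, then reverse).

5'-AAGAAGGATTCTTACAGAACAGTCCTGGGGGGATTTAAAGTCCCTACCCCCTTGAGATATATTCTTTTGACT-3'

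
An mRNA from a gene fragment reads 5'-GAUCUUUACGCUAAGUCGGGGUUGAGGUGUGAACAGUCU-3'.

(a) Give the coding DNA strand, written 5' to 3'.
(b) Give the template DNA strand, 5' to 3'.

(a) 5'-GATCTTTACGCTAAGTCGGGGTTGAGGTGTGAACAGTCT-3'
(b) 5'-AGACTGTTCACACCTCAACCCCGACTTAGCGTAAAGATC-3'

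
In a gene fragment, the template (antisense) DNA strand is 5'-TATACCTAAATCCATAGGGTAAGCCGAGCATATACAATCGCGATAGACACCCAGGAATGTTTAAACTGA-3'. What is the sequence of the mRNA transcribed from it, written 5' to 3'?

RNA polymerase reads the template 3'→5' and synthesizes mRNA 5'→3' by base-pairing (A→U, T→A, G↔C). The complement of the template is ATATGGATTTAGGTATCCCATTCGGCTCGTATATGTTAGCGCTATCTGTGGGTCCTTACAAATTTGACT; antiparallel, so 5'→3' the coding strand is TCAGTTTAAACATTCCTGGGTGTCTATCGCGATTGTATATGCTCGGCTTACCCTATGGATTTAGGTATA. Replace T with U for the mRNA.

5'-UCAGUUUAAACAUUCCUGGGUGUCUAUCGCGAUUGUAUAUGCUCGGCUUACCCUAUGGAUUUAGGUAUA-3'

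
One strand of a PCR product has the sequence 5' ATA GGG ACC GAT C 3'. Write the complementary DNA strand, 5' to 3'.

5′-GATCGGTCCCTAT-3′

The complement of ATAGGGACCGATC is TATCCCTGGCTAG (A↔T, G↔C). DNA strands are antiparallel, so the complementary strand runs 3'→5'; reversing gives the 5'→3' form.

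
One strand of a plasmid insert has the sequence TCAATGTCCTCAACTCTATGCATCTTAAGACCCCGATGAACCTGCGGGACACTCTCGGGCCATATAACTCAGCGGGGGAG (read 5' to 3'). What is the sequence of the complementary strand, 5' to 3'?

The complement of TCAATGTCCTCAACTCTATGCATCTTAAGACCCCGATGAACCTGCGGGACACTCTCGGGCCATATAACTCAGCGGGGGAG is AGTTACAGGAGTTGAGATACGTAGAATTCTGGGGCTACTTGGACGCCCTGTGAGAGCCCGGTATATTGAGTCGCCCCCTC (A↔T, G↔C). DNA strands are antiparallel, so the complementary strand runs 3'→5'; reversing gives the 5'→3' form.

5'-CTCCCCCGCTGAGTTATATGGCCCGAGAGTGTCCCGCAGGTTCATCGGGGTCTTAAGATGCATAGAGTTGAGGACATTGA-3'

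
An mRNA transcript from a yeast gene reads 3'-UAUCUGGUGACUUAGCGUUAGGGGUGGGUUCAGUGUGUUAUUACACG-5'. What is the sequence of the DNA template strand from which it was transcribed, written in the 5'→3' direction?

Written 5'→3' the mRNA is GCACAUUAUUGUGUGACUUGGGUGGGGAUUGCGAUUCAGUGGUCUAU, so the coding DNA strand is GCACATTATTGTGTGACTTGGGTGGGGATTGCGATTCAGTGGTCTAT. The template is its reverse complement.

5′-ATAGACCACTGAATCGCAATCCCCACCCAAGTCACACAATAATGTGC-3′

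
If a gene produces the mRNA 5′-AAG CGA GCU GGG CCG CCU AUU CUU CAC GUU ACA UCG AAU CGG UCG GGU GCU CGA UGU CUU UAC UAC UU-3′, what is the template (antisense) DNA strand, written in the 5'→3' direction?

Replace U with T to get the coding DNA strand: AAGCGAGCTGGGCCGCCTATTCTTCACGTTACATCGAATCGGTCGGGTGCTCGATGTCTTTACTACTT. The template strand is its reverse complement (complement TTCGCTCGACCCGGCGGATAAGAAGTGCAATGTAGCTTAGCCAGCCCACGAGCTACAGAAATGATGAA, then reverse).

5'-AAGTAGTAAAGACATCGAGCACCCGACCGATTCGATGTAACGTGAAGAATAGGCGGCCCAGCTCGCTT-3'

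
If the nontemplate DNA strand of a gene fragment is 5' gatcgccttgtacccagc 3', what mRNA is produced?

The mRNA is synthesized from the template strand, so it matches the coding strand with T replaced by U.

5'-GAUCGCCUUGUACCCAGC-3'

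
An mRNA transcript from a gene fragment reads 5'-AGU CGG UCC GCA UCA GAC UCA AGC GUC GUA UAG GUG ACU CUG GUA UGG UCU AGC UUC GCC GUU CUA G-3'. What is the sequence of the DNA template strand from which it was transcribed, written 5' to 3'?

Replace U with T to get the coding DNA strand: AGTCGGTCCGCATCAGACTCAAGCGTCGTATAGGTGACTCTGGTATGGTCTAGCTTCGCCGTTCTAG. The template strand is its reverse complement (complement TCAGCCAGGCGTAGTCTGAGTTCGCAGCATATCCACTGAGACCATACCAGATCGAAGCGGCAAGATC, then reverse).

5'-CTAGAACGGCGAAGCTAGACCATACCAGAGTCACCTATACGACGCTTGAGTCTGATGCGGACCGACT-3'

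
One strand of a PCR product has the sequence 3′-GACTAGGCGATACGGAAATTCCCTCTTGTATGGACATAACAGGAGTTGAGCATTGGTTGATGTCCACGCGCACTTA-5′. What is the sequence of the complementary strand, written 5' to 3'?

The strand is given 3'→5', so its complement runs 5'→3' in the same left-to-right order: pair each base A↔T, G↔C.

5′-CTGATCCGCTATGCCTTTAAGGGAGAACATACCTGTATTGTCCTCAACTCGTAACCAACTACAGGTGCGCGTGAAT-3′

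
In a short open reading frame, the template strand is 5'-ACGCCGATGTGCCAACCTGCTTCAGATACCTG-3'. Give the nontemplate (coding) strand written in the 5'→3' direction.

5'-CAGGTATCTGAAGCAGGTTGGCACATCGGCGT-3'

The coding strand is complementary and antiparallel to the template: take the complement (A↔T, G↔C) and reverse.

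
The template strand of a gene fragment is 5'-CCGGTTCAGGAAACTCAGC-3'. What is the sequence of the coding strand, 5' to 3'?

The coding strand is complementary and antiparallel to the template: take the complement (A↔T, G↔C) and reverse.

5′-GCTGAGTTTCCTGAACCGG-3′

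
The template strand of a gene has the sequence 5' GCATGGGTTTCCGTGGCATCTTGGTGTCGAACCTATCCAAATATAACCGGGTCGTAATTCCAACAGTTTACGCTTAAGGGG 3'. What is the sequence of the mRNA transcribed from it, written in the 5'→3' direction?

RNA polymerase reads the template 3'→5' and synthesizes mRNA 5'→3' by base-pairing (A→U, T→A, G↔C). The complement of the template is CGTACCCAAAGGCACCGTAGAACCACAGCTTGGATAGGTTTATATTGGCCCAGCATTAAGGTTGTCAAATGCGAATTCCCC; antiparallel, so 5'→3' the coding strand is CCCCTTAAGCGTAAACTGTTGGAATTACGACCCGGTTATATTTGGATAGGTTCGACACCAAGATGCCACGGAAACCCATGC. Replace T with U for the mRNA.

5'-CCCCUUAAGCGUAAACUGUUGGAAUUACGACCCGGUUAUAUUUGGAUAGGUUCGACACCAAGAUGCCACGGAAACCCAUGC-3'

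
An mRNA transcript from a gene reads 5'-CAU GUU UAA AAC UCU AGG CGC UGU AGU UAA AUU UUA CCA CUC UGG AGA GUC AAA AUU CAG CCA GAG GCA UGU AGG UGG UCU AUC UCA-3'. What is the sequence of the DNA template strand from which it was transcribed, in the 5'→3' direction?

Replace U with T to get the coding DNA strand: CATGTTTAAAACTCTAGGCGCTGTAGTTAAATTTTACCACTCTGGAGAGTCAAAATTCAGCCAGAGGCATGTAGGTGGTCTATCTCA. The template strand is its reverse complement (complement GTACAAATTTTGAGATCCGCGACATCAATTTAAAATGGTGAGACCTCTCAGTTTTAAGTCGGTCTCCGTACATCCACCAGATAGAGT, then reverse).

5'-TGAGATAGACCACCTACATGCCTCTGGCTGAATTTTGACTCTCCAGAGTGGTAAAATTTAACTACAGCGCCTAGAGTTTTAAACATG-3'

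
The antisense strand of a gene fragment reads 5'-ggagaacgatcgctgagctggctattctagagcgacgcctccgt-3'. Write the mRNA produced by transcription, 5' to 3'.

RNA polymerase reads the template 3'→5' and synthesizes mRNA 5'→3' by base-pairing (A→U, T→A, G↔C). The complement of the template is CCTCTTGCTAGCGACTCGACCGATAAGATCTCGCTGCGGAGGCA; antiparallel, so 5'→3' the coding strand is ACGGAGGCGTCGCTCTAGAATAGCCAGCTCAGCGATCGTTCTCC. Replace T with U for the mRNA.

5'-ACGGAGGCGUCGCUCUAGAAUAGCCAGCUCAGCGAUCGUUCUCC-3'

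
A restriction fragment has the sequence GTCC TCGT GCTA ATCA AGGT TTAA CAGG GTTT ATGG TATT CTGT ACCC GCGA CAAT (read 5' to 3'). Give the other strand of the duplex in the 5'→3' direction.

5'-ATTGTCGCGGGTACAGAATACCATAAACCCTGTTAAACCTTGATTAGCACGAGGAC-3'

The complement of GTCCTCGTGCTAATCAAGGTTTAACAGGGTTTATGGTATTCTGTACCCGCGACAAT is CAGGAGCACGATTAGTTCCAAATTGTCCCAAATACCATAAGACATGGGCGCTGTTA (A↔T, G↔C). DNA strands are antiparallel, so the complementary strand runs 3'→5'; reversing gives the 5'→3' form.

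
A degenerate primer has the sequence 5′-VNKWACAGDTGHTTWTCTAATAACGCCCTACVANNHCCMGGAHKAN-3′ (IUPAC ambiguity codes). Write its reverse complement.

5'-NTMDTCCKGGDNNTBGTAGGGCGTTATTAGAWAADCAHCTGTWMNB-3'

Standard pairs A↔T, G↔C; ambiguity codes pair M↔K, W↔W, D↔H, V↔B, N↔N. Complement (BNMWTGTCHACDAAWAGATTATTGCGGGATGBTNNDGGKCCTDMTN), then reverse for 5'→3'.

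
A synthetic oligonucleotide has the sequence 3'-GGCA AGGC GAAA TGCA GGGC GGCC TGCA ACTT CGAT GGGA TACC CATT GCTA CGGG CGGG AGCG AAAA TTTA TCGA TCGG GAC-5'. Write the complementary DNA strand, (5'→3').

5′-CCGTTCCGCTTTACGTCCCGCCGGACGTTGAAGCTACCCTATGGGTAACGATGCCCGCCCTCGCTTTTAAATAGCTAGCCCTG-3′

The strand is given 3'→5', so its complement runs 5'→3' in the same left-to-right order: pair each base A↔T, G↔C.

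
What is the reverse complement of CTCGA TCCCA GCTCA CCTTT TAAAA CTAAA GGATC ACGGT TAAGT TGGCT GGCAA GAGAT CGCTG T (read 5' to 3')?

Complement each base (A↔T, G↔C): GAGCTAGGGTCGAGTGGAAAATTTTGATTTCCTAGTGCCAATTCAACCGACCGTTCTCTAGCGACA. Then reverse.

5′-ACAGCGATCTCTTGCCAGCCAACTTAACCGTGATCCTTTAGTTTTAAAAGGTGAGCTGGGATCGAG-3′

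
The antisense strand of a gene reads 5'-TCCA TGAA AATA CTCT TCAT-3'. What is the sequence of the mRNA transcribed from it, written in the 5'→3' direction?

RNA polymerase reads the template 3'→5' and synthesizes mRNA 5'→3' by base-pairing (A→U, T→A, G↔C). The complement of the template is AGGTACTTTTATGAGAAGTA; antiparallel, so 5'→3' the coding strand is ATGAAGAGTATTTTCATGGA. Replace T with U for the mRNA.

5′-AUGAAGAGUAUUUUCAUGGA-3′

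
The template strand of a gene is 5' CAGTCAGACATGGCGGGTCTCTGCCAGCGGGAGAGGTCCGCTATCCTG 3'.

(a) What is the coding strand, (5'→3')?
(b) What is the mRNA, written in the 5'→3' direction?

(a) 5'-CAGGATAGCGGACCTCTCCCGCTGGCAGAGACCCGCCATGTCTGACTG-3'
(b) 5′-CAGGAUAGCGGACCUCUCCCGCUGGCAGAGACCCGCCAUGUCUGACUG-3′

(a) The coding strand is the reverse complement of the template: complement GTCAGTCTGTACCGCCCAGAGACGGTCGCCCTCTCCAGGCGATAGGAC, then reverse.
(b) mRNA has the coding-strand sequence with T→U.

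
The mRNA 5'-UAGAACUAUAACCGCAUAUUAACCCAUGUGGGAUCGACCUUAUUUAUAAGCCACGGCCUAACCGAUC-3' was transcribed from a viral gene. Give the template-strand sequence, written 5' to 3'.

Replace U with T to get the coding DNA strand: TAGAACTATAACCGCATATTAACCCATGTGGGATCGACCTTATTTATAAGCCACGGCCTAACCGATC. The template strand is its reverse complement (complement ATCTTGATATTGGCGTATAATTGGGTACACCCTAGCTGGAATAAATATTCGGTGCCGGATTGGCTAG, then reverse).

5'-GATCGGTTAGGCCGTGGCTTATAAATAAGGTCGATCCCACATGGGTTAATATGCGGTTATAGTTCTA-3'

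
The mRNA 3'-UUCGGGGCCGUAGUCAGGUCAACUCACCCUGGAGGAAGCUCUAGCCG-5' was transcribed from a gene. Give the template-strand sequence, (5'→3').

Written 5'→3' the mRNA is GCCGAUCUCGAAGGAGGUCCCACUCAACUGGACUGAUGCCGGGGCUU, so the coding DNA strand is GCCGATCTCGAAGGAGGTCCCACTCAACTGGACTGATGCCGGGGCTT. The template is its reverse complement.

5'-AAGCCCCGGCATCAGTCCAGTTGAGTGGGACCTCCTTCGAGATCGGC-3'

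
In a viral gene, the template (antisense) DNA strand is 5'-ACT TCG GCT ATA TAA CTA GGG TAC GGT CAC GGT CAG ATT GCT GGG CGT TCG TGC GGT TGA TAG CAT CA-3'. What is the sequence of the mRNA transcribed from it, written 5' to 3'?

5'-UGAUGCUAUCAACCGCACGAACGCCCAGCAAUCUGACCGUGACCGUACCCUAGUUAUAUAGCCGAAGU-3'

The mRNA has the sequence of the coding strand (reverse complement of the template) with T→U. Reverse complement of ACTTCGGCTATATAACTAGGGTACGGTCACGGTCAGATTGCTGGGCGTTCGTGCGGTTGATAGCATCA is TGATGCTATCAACCGCACGAACGCCCAGCAATCTGACCGTGACCGTACCCTAGTTATATAGCCGAAGT; then T→U.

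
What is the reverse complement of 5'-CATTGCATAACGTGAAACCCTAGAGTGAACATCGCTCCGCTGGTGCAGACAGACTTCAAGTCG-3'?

Reading the sequence 3'→5' and pairing each base (A↔T, G↔C) gives the reverse complement directly.

5'-CGACTTGAAGTCTGTCTGCACCAGCGGAGCGATGTTCACTCTAGGGTTTCACGTTATGCAATG-3'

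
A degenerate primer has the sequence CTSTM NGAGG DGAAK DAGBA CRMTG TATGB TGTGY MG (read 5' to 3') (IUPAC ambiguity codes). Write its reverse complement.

5'-CKRCACAVCATACAKYGTVCTHMTTCHCCTCNKASAG-3'

Standard pairs A↔T, G↔C; ambiguity codes pair R↔Y, M↔K, S↔S, B↔V, D↔H, N↔N. Complement (GASAKNCTCCHCTTMHTCVTGYKACATACVACACRKC), then reverse for 5'→3'.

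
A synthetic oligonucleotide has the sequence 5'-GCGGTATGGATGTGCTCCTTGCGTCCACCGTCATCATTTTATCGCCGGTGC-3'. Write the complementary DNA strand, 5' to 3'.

The complement of GCGGTATGGATGTGCTCCTTGCGTCCACCGTCATCATTTTATCGCCGGTGC is CGCCATACCTACACGAGGAACGCAGGTGGCAGTAGTAAAATAGCGGCCACG (A↔T, G↔C). DNA strands are antiparallel, so the complementary strand runs 3'→5'; reversing gives the 5'→3' form.

5'-GCACCGGCGATAAAATGATGACGGTGGACGCAAGGAGCACATCCATACCGC-3'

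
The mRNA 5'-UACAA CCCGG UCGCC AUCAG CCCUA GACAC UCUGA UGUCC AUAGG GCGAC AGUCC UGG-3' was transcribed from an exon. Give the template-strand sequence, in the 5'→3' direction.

5'-CCAGGACTGTCGCCCTATGGACATCAGAGTGTCTAGGGCTGATGGCGACCGGGTTGTA-3'

Replace U with T to get the coding DNA strand: TACAACCCGGTCGCCATCAGCCCTAGACACTCTGATGTCCATAGGGCGACAGTCCTGG. The template strand is its reverse complement (complement ATGTTGGGCCAGCGGTAGTCGGGATCTGTGAGACTACAGGTATCCCGCTGTCAGGACC, then reverse).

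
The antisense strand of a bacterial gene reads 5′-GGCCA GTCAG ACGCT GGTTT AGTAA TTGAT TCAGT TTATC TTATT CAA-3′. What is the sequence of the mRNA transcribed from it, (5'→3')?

5'-UUGAAUAAGAUAAACUGAAUCAAUUACUAAACCAGCGUCUGACUGGCC-3'

The mRNA has the sequence of the coding strand (reverse complement of the template) with T→U. Reverse complement of GGCCAGTCAGACGCTGGTTTAGTAATTGATTCAGTTTATCTTATTCAA is TTGAATAAGATAAACTGAATCAATTACTAAACCAGCGTCTGACTGGCC; then T→U.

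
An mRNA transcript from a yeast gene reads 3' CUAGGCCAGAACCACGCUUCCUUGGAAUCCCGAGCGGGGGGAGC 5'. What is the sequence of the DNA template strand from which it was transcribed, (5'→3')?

Written 5'→3' the mRNA is CGAGGGGGGCGAGCCCUAAGGUUCCUUCGCACCAAGACCGGAUC, so the coding DNA strand is CGAGGGGGGCGAGCCCTAAGGTTCCTTCGCACCAAGACCGGATC. The template is its reverse complement.

5'-GATCCGGTCTTGGTGCGAAGGAACCTTAGGGCTCGCCCCCCTCG-3'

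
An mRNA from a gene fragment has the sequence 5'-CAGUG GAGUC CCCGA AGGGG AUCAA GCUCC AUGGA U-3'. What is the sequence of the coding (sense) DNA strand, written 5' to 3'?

The coding DNA strand has the same 5'→3' sequence as the mRNA with U replaced by T.

5'-CAGTGGAGTCCCCGAAGGGGATCAAGCTCCATGGAT-3'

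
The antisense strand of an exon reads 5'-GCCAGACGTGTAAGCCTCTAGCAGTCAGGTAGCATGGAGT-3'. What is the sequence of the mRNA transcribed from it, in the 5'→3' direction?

5'-ACUCCAUGCUACCUGACUGCUAGAGGCUUACACGUCUGGC-3'

The mRNA has the sequence of the coding strand (reverse complement of the template) with T→U. Reverse complement of GCCAGACGTGTAAGCCTCTAGCAGTCAGGTAGCATGGAGT is ACTCCATGCTACCTGACTGCTAGAGGCTTACACGTCTGGC; then T→U.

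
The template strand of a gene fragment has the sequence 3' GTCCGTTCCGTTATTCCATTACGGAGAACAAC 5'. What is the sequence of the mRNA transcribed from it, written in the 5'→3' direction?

5′-CAGGCAAGGCAAUAAGGUAAUGCCUCUUGUUG-3′

Reading the template 3'→5' as shown, RNA polymerase pairs each base (A→U, T→A, G↔C) to build mRNA 5'→3' directly.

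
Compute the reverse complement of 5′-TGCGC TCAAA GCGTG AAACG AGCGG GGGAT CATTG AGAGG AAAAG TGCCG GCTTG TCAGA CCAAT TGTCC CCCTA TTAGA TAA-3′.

5'-TTATCTAATAGGGGGACAATTGGTCTGACAAGCCGGCACTTTTCCTCTCAATGATCCCCCGCTCGTTTCACGCTTTGAGCGCA-3'

Complement each base (A↔T, G↔C): ACGCGAGTTTCGCACTTTGCTCGCCCCCTAGTAACTCTCCTTTTCACGGCCGAACAGTCTGGTTAACAGGGGGATAATCTATT. Then reverse.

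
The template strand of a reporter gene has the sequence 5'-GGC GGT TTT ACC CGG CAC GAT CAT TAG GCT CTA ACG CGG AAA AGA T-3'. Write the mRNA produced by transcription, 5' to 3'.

5'-AUCUUUUCCGCGUUAGAGCCUAAUGAUCGUGCCGGGUAAAACCGCC-3'

RNA polymerase reads the template 3'→5' and synthesizes mRNA 5'→3' by base-pairing (A→U, T→A, G↔C). The complement of the template is CCGCCAAAATGGGCCGTGCTAGTAATCCGAGATTGCGCCTTTTCTA; antiparallel, so 5'→3' the coding strand is ATCTTTTCCGCGTTAGAGCCTAATGATCGTGCCGGGTAAAACCGCC. Replace T with U for the mRNA.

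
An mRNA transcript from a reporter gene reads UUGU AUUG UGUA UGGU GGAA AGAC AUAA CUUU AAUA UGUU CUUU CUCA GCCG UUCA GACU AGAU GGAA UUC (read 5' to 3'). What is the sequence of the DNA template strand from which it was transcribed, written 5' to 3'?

Replace U with T to get the coding DNA strand: TTGTATTGTGTATGGTGGAAAGACATAACTTTAATATGTTCTTTCTCAGCCGTTCAGACTAGATGGAATTC. The template strand is its reverse complement (complement AACATAACACATACCACCTTTCTGTATTGAAATTATACAAGAAAGAGTCGGCAAGTCTGATCTACCTTAAG, then reverse).

5′-GAATTCCATCTAGTCTGAACGGCTGAGAAAGAACATATTAAAGTTATGTCTTTCCACCATACACAATACAA-3′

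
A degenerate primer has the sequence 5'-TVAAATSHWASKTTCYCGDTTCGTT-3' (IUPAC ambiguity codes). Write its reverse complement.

5′-AACGAAHCGRGAAMSTWDSATTTBA-3′

Standard pairs A↔T, G↔C; ambiguity codes pair Y↔R, K↔M, W↔W, S↔S, D↔H, V↔B. Complement (ABTTTASDWTSMAAGRGCHAAGCAA), then reverse for 5'→3'.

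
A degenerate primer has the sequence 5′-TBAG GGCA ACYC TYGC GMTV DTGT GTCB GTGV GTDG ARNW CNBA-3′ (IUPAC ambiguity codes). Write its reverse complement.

5′-TVNGWNYTCHACBCACVGACACAHBAKCGCRAGRGTTGCCCTVA-3′

Standard pairs A↔T, G↔C; ambiguity codes pair R↔Y, M↔K, W↔W, B↔V, D↔H, N↔N. Complement (AVTCCCGTTGRGARCGCKABHACACAGVCACBCAHCTYNWGNVT), then reverse for 5'→3'.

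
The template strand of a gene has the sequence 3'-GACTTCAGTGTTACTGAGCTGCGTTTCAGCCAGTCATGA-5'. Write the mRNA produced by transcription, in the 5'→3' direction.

5′-CUGAAGUCACAAUGACUCGACGCAAAGUCGGUCAGUACU-3′

Reading the template 3'→5' as shown, RNA polymerase pairs each base (A→U, T→A, G↔C) to build mRNA 5'→3' directly.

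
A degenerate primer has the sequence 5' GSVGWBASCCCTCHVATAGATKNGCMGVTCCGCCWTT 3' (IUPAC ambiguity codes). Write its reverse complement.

Standard pairs A↔T, G↔C; ambiguity codes pair M↔K, W↔W, S↔S, B↔V, H↔D, N↔N. Complement (CSBCWVTSGGGAGDBTATCTAMNCGKCBAGGCGGWAA), then reverse for 5'→3'.

5'-AAWGGCGGABCKGCNMATCTATBDGAGGGSTVWCBSC-3'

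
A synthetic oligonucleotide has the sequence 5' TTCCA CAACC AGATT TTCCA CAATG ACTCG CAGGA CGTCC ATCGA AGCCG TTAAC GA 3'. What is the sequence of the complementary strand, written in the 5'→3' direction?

Pairing A↔T and G↔C gives AAGGTGTTGGTCTAAAAGGTGTTACTGAGCGTCCTGCAGGTAGCTTCGGCAATTGCT, running 3'→5'. Reverse for the 5'→3' convention.

5′-TCGTTAACGGCTTCGATGGACGTCCTGCGAGTCATTGTGGAAAATCTGGTTGTGGAA-3′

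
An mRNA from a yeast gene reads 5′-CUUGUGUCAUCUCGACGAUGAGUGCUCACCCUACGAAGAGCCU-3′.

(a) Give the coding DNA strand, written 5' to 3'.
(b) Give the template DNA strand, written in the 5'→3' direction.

(a) The coding strand matches the mRNA with U→T.
(b) The template strand is the reverse complement of the coding strand.

(a) 5'-CTTGTGTCATCTCGACGATGAGTGCTCACCCTACGAAGAGCCT-3'
(b) 5'-AGGCTCTTCGTAGGGTGAGCACTCATCGTCGAGATGACACAAG-3'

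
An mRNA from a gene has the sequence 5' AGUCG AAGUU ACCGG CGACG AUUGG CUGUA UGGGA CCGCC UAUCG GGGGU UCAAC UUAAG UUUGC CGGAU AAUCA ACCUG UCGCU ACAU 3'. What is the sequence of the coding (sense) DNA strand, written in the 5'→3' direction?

The coding DNA strand has the same 5'→3' sequence as the mRNA with U replaced by T.

5'-AGTCGAAGTTACCGGCGACGATTGGCTGTATGGGACCGCCTATCGGGGGTTCAACTTAAGTTTGCCGGATAATCAACCTGTCGCTACAT-3'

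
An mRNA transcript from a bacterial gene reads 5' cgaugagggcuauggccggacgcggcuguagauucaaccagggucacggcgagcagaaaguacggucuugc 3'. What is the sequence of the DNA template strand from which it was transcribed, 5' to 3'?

Replace U with T to get the coding DNA strand: CGATGAGGGCTATGGCCGGACGCGGCTGTAGATTCAACCAGGGTCACGGCGAGCAGAAAGTACGGTCTTGC. The template strand is its reverse complement (complement GCTACTCCCGATACCGGCCTGCGCCGACATCTAAGTTGGTCCCAGTGCCGCTCGTCTTTCATGCCAGAACG, then reverse).

5'-GCAAGACCGTACTTTCTGCTCGCCGTGACCCTGGTTGAATCTACAGCCGCGTCCGGCCATAGCCCTCATCG-3'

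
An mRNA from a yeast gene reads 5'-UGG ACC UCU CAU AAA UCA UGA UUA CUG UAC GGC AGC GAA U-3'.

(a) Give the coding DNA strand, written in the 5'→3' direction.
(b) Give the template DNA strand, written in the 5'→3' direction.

(a) 5'-TGGACCTCTCATAAATCATGATTACTGTACGGCAGCGAAT-3'
(b) 5′-ATTCGCTGCCGTACAGTAATCATGATTTATGAGAGGTCCA-3′

(a) The coding strand matches the mRNA with U→T.
(b) The template strand is the reverse complement of the coding strand.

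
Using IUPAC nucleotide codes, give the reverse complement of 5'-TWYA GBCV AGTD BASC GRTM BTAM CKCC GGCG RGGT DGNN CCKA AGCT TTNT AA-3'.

5′-TTANAAAGCTTMGGNNCHACCYCGCCGGMGKTAVKAYCGSTVHACTBGVCTRWA-3′

Standard pairs A↔T, G↔C; ambiguity codes pair R↔Y, M↔K, W↔W, S↔S, B↔V, D↔H, N↔N. Complement (AWRTCVGBTCAHVTSGCYAKVATKGMGGCCGCYCCAHCNNGGMTTCGAAANATT), then reverse for 5'→3'.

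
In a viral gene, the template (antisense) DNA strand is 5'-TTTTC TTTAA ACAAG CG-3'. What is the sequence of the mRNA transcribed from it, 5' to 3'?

5′-CGCUUGUUUAAAGAAAA-3′

RNA polymerase reads the template 3'→5' and synthesizes mRNA 5'→3' by base-pairing (A→U, T→A, G↔C). The complement of the template is AAAAGAAATTTGTTCGC; antiparallel, so 5'→3' the coding strand is CGCTTGTTTAAAGAAAA. Replace T with U for the mRNA.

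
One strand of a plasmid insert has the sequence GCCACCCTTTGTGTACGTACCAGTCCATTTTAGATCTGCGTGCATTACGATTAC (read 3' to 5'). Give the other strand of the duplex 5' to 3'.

5'-CGGTGGGAAACACATGCATGGTCAGGTAAAATCTAGACGCACGTAATGCTAATG-3'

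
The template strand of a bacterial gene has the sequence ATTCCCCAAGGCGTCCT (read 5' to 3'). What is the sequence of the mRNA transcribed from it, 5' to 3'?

RNA polymerase reads the template 3'→5' and synthesizes mRNA 5'→3' by base-pairing (A→U, T→A, G↔C). The complement of the template is TAAGGGGTTCCGCAGGA; antiparallel, so 5'→3' the coding strand is AGGACGCCTTGGGGAAT. Replace T with U for the mRNA.

5′-AGGACGCCUUGGGGAAU-3′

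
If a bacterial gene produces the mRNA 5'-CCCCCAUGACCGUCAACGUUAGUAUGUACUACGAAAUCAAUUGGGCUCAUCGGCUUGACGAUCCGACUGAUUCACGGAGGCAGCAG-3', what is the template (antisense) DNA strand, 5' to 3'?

5'-CTGCTGCCTCCGTGAATCAGTCGGATCGTCAAGCCGATGAGCCCAATTGATTTCGTAGTACATACTAACGTTGACGGTCATGGGGG-3'

Replace U with T to get the coding DNA strand: CCCCCATGACCGTCAACGTTAGTATGTACTACGAAATCAATTGGGCTCATCGGCTTGACGATCCGACTGATTCACGGAGGCAGCAG. The template strand is its reverse complement (complement GGGGGTACTGGCAGTTGCAATCATACATGATGCTTTAGTTAACCCGAGTAGCCGAACTGCTAGGCTGACTAAGTGCCTCCGTCGTC, then reverse).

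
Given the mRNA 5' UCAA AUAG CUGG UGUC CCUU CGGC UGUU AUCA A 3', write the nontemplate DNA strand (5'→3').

5'-TCAAATAGCTGGTGTCCCTTCGGCTGTTATCAA-3'

The coding DNA strand has the same 5'→3' sequence as the mRNA with U replaced by T.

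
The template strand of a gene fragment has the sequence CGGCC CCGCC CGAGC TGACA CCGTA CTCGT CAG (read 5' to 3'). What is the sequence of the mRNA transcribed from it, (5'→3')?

RNA polymerase reads the template 3'→5' and synthesizes mRNA 5'→3' by base-pairing (A→U, T→A, G↔C). The complement of the template is GCCGGGGCGGGCTCGACTGTGGCATGAGCAGTC; antiparallel, so 5'→3' the coding strand is CTGACGAGTACGGTGTCAGCTCGGGCGGGGCCG. Replace T with U for the mRNA.

5'-CUGACGAGUACGGUGUCAGCUCGGGCGGGGCCG-3'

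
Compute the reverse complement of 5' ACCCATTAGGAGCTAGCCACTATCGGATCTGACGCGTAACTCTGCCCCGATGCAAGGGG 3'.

5′-CCCCTTGCATCGGGGCAGAGTTACGCGTCAGATCCGATAGTGGCTAGCTCCTAATGGGT-3′

Reading the sequence 3'→5' and pairing each base (A↔T, G↔C) gives the reverse complement directly.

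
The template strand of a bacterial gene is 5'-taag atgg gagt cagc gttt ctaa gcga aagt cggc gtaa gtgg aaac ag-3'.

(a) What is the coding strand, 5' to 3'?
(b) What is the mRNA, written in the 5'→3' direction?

(a) The coding strand is the reverse complement of the template: complement ATTCTACCCTCAGTCGCAAAGATTCGCTTTCAGCCGCATTCACCTTTGTC, then reverse.
(b) mRNA has the coding-strand sequence with T→U.

(a) 5'-CTGTTTCCACTTACGCCGACTTTCGCTTAGAAACGCTGACTCCCATCTTA-3'
(b) 5'-CUGUUUCCACUUACGCCGACUUUCGCUUAGAAACGCUGACUCCCAUCUUA-3'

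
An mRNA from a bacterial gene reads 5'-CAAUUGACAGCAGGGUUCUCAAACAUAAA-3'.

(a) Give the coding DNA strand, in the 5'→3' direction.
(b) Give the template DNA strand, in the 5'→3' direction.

(a) The coding strand matches the mRNA with U→T.
(b) The template strand is the reverse complement of the coding strand.

(a) 5'-CAATTGACAGCAGGGTTCTCAAACATAAA-3'
(b) 5'-TTTATGTTTGAGAACCCTGCTGTCAATTG-3'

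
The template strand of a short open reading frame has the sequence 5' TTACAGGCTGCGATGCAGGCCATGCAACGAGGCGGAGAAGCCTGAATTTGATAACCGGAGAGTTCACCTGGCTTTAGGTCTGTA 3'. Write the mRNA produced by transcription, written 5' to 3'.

5'-UACAGACCUAAAGCCAGGUGAACUCUCCGGUUAUCAAAUUCAGGCUUCUCCGCCUCGUUGCAUGGCCUGCAUCGCAGCCUGUAA-3'

RNA polymerase reads the template 3'→5' and synthesizes mRNA 5'→3' by base-pairing (A→U, T→A, G↔C). The complement of the template is AATGTCCGACGCTACGTCCGGTACGTTGCTCCGCCTCTTCGGACTTAAACTATTGGCCTCTCAAGTGGACCGAAATCCAGACAT; antiparallel, so 5'→3' the coding strand is TACAGACCTAAAGCCAGGTGAACTCTCCGGTTATCAAATTCAGGCTTCTCCGCCTCGTTGCATGGCCTGCATCGCAGCCTGTAA. Replace T with U for the mRNA.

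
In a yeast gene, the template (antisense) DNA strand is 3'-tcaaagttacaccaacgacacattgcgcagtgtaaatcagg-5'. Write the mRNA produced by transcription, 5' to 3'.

5'-AGUUUCAAUGUGGUUGCUGUGUAACGCGUCACAUUUAGUCC-3'

Reading the template 3'→5' as shown, RNA polymerase pairs each base (A→U, T→A, G↔C) to build mRNA 5'→3' directly.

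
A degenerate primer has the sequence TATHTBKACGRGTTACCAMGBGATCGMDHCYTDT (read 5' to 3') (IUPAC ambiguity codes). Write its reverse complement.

Standard pairs A↔T, G↔C; ambiguity codes pair R↔Y, M↔K, B↔V, D↔H. Complement (ATADAVMTGCYCAATGGTKCVCTAGCKHDGRAHA), then reverse for 5'→3'.

5'-AHARGDHKCGATCVCKTGGTAACYCGTMVADATA-3'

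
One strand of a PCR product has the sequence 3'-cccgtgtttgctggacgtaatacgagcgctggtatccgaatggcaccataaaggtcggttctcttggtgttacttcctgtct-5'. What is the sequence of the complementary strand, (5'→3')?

The strand is given 3'→5', so its complement runs 5'→3' in the same left-to-right order: pair each base A↔T, G↔C.

5'-GGGCACAAACGACCTGCATTATGCTCGCGACCATAGGCTTACCGTGGTATTTCCAGCCAAGAGAACCACAATGAAGGACAGA-3'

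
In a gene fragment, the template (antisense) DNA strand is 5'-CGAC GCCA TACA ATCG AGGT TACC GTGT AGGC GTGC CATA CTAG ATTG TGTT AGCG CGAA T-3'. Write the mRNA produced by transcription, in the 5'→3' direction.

RNA polymerase reads the template 3'→5' and synthesizes mRNA 5'→3' by base-pairing (A→U, T→A, G↔C). The complement of the template is GCTGCGGTATGTTAGCTCCAATGGCACATCCGCACGGTATGATCTAACACAATCGCGCTTA; antiparallel, so 5'→3' the coding strand is ATTCGCGCTAACACAATCTAGTATGGCACGCCTACACGGTAACCTCGATTGTATGGCGTCG. Replace T with U for the mRNA.

5'-AUUCGCGCUAACACAAUCUAGUAUGGCACGCCUACACGGUAACCUCGAUUGUAUGGCGUCG-3'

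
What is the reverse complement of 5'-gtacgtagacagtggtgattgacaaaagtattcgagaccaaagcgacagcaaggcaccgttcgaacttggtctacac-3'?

5'-GTGTAGACCAAGTTCGAACGGTGCCTTGCTGTCGCTTTGGTCTCGAATACTTTTGTCAATCACCACTGTCTACGTAC-3'

Complement each base (A↔T, G↔C): CATGCATCTGTCACCACTAACTGTTTTCATAAGCTCTGGTTTCGCTGTCGTTCCGTGGCAAGCTTGAACCAGATGTG. Then reverse.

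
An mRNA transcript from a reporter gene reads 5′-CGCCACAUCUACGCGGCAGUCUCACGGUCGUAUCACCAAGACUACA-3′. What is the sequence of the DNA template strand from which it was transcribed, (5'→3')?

Replace U with T to get the coding DNA strand: CGCCACATCTACGCGGCAGTCTCACGGTCGTATCACCAAGACTACA. The template strand is its reverse complement (complement GCGGTGTAGATGCGCCGTCAGAGTGCCAGCATAGTGGTTCTGATGT, then reverse).

5'-TGTAGTCTTGGTGATACGACCGTGAGACTGCCGCGTAGATGTGGCG-3'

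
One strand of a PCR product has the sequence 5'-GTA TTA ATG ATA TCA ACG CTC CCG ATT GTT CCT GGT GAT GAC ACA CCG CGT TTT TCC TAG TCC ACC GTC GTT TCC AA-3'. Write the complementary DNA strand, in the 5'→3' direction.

Pairing A↔T and G↔C gives CATAATTACTATAGTTGCGAGGGCTAACAAGGACCACTACTGTGTGGCGCAAAAAGGATCAGGTGGCAGCAAAGGTT, running 3'→5'. Reverse for the 5'→3' convention.

5′-TTGGAAACGACGGTGGACTAGGAAAAACGCGGTGTGTCATCACCAGGAACAATCGGGAGCGTTGATATCATTAATAC-3′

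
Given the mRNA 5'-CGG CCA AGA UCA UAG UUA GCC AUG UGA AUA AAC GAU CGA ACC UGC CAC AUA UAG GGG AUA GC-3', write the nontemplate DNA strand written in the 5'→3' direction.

The coding DNA strand has the same 5'→3' sequence as the mRNA with U replaced by T.

5'-CGGCCAAGATCATAGTTAGCCATGTGAATAAACGATCGAACCTGCCACATATAGGGGATAGC-3'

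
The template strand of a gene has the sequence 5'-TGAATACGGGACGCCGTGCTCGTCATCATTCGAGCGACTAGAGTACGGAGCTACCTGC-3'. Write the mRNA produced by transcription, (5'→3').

5'-GCAGGUAGCUCCGUACUCUAGUCGCUCGAAUGAUGACGAGCACGGCGUCCCGUAUUCA-3'

RNA polymerase reads the template 3'→5' and synthesizes mRNA 5'→3' by base-pairing (A→U, T→A, G↔C). The complement of the template is ACTTATGCCCTGCGGCACGAGCAGTAGTAAGCTCGCTGATCTCATGCCTCGATGGACG; antiparallel, so 5'→3' the coding strand is GCAGGTAGCTCCGTACTCTAGTCGCTCGAATGATGACGAGCACGGCGTCCCGTATTCA. Replace T with U for the mRNA.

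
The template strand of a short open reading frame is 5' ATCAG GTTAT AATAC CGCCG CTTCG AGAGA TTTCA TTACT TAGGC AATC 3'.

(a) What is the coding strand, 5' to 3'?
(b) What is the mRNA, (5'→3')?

(a) The coding strand is the reverse complement of the template: complement TAGTCCAATATTATGGCGGCGAAGCTCTCTAAAGTAATGAATCCGTTAG, then reverse.
(b) mRNA has the coding-strand sequence with T→U.

(a) 5'-GATTGCCTAAGTAATGAAATCTCTCGAAGCGGCGGTATTATAACCTGAT-3'
(b) 5'-GAUUGCCUAAGUAAUGAAAUCUCUCGAAGCGGCGGUAUUAUAACCUGAU-3'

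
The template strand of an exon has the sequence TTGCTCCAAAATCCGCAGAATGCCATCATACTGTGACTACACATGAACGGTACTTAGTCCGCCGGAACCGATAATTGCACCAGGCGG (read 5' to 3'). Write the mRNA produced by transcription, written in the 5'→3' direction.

RNA polymerase reads the template 3'→5' and synthesizes mRNA 5'→3' by base-pairing (A→U, T→A, G↔C). The complement of the template is AACGAGGTTTTAGGCGTCTTACGGTAGTATGACACTGATGTGTACTTGCCATGAATCAGGCGGCCTTGGCTATTAACGTGGTCCGCC; antiparallel, so 5'→3' the coding strand is CCGCCTGGTGCAATTATCGGTTCCGGCGGACTAAGTACCGTTCATGTGTAGTCACAGTATGATGGCATTCTGCGGATTTTGGAGCAA. Replace T with U for the mRNA.

5′-CCGCCUGGUGCAAUUAUCGGUUCCGGCGGACUAAGUACCGUUCAUGUGUAGUCACAGUAUGAUGGCAUUCUGCGGAUUUUGGAGCAA-3′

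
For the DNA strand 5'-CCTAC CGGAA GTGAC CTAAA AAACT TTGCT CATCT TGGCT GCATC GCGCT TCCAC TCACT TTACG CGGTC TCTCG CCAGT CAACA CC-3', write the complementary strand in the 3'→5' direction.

Base-pairing A↔T, G↔C gives the complement. The complementary strand is antiparallel, so paired with a 5'→3' strand it runs 3'→5'.

3′-GGATGGCCTTCACTGGATTTTTTGAAACGAGTAGAACCGACGTAGCGCGAAGGTGAGTGAAATGCGCCAGAGAGCGGTCAGTTGTGG-5′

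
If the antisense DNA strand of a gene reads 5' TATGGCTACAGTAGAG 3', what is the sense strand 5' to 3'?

5'-CTCTACTGTAGCCATA-3'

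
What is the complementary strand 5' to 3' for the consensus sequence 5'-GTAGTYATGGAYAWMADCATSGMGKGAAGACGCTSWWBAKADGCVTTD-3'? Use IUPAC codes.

Standard pairs A↔T, G↔C; ambiguity codes pair Y↔R, M↔K, W↔W, S↔S, B↔V, D↔H. Complement (CATCARTACCTRTWKTHGTASCKCMCTTCTGCGASWWVTMTHCGBAAH), then reverse for 5'→3'.

5'-HAABGCHTMTVWWSAGCGTCTTCMCKCSATGHTKWTRTCCATRACTAC-3'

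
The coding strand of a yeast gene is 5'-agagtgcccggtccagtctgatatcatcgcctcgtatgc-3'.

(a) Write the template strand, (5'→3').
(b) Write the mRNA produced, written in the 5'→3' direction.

(a) 5′-GCATACGAGGCGATGATATCAGACTGGACCGGGCACTCT-3′
(b) 5'-AGAGUGCCCGGUCCAGUCUGAUAUCAUCGCCUCGUAUGC-3'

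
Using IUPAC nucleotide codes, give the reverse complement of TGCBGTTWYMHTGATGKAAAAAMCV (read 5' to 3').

Standard pairs A↔T, G↔C; ambiguity codes pair Y↔R, M↔K, W↔W, B↔V, H↔D. Complement (ACGVCAAWRKDACTACMTTTTTKGB), then reverse for 5'→3'.

5'-BGKTTTTTMCATCADKRWAACVGCA-3'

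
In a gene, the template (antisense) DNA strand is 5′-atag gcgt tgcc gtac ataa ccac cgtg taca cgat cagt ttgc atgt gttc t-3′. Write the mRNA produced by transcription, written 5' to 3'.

5'-AGAACACAUGCAAACUGAUCGUGUACACGGUGGUUAUGUACGGCAACGCCUAU-3'

The mRNA has the sequence of the coding strand (reverse complement of the template) with T→U. Reverse complement of ATAGGCGTTGCCGTACATAACCACCGTGTACACGATCAGTTTGCATGTGTTCT is AGAACACATGCAAACTGATCGTGTACACGGTGGTTATGTACGGCAACGCCTAT; then T→U.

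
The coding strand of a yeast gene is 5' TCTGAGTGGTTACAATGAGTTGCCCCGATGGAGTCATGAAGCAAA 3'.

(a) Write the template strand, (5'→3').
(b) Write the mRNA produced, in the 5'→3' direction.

(a) The template strand is the reverse complement of the coding strand: complement AGACTCACCAATGTTACTCAACGGGGCTACCTCAGTACTTCGTTT, then reverse.
(b) mRNA matches the coding strand with T→U.

(a) 5'-TTTGCTTCATGACTCCATCGGGGCAACTCATTGTAACCACTCAGA-3'
(b) 5'-UCUGAGUGGUUACAAUGAGUUGCCCCGAUGGAGUCAUGAAGCAAA-3'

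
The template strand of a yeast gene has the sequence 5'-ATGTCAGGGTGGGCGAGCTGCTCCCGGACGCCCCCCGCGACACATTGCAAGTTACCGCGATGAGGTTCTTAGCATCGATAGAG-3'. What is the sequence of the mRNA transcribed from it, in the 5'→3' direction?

5'-CUCUAUCGAUGCUAAGAACCUCAUCGCGGUAACUUGCAAUGUGUCGCGGGGGGCGUCCGGGAGCAGCUCGCCCACCCUGACAU-3'

The mRNA has the sequence of the coding strand (reverse complement of the template) with T→U. Reverse complement of ATGTCAGGGTGGGCGAGCTGCTCCCGGACGCCCCCCGCGACACATTGCAAGTTACCGCGATGAGGTTCTTAGCATCGATAGAG is CTCTATCGATGCTAAGAACCTCATCGCGGTAACTTGCAATGTGTCGCGGGGGGCGTCCGGGAGCAGCTCGCCCACCCTGACAT; then T→U.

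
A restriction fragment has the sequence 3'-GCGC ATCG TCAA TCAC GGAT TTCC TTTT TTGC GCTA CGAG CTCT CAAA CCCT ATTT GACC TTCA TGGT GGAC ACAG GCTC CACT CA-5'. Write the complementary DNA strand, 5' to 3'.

5'-CGCGTAGCAGTTAGTGCCTAAAGGAAAAAACGCGATGCTCGAGAGTTTGGGATAAACTGGAAGTACCACCTGTGTCCGAGGTGAGT-3'

The strand is given 3'→5', so its complement runs 5'→3' in the same left-to-right order: pair each base A↔T, G↔C.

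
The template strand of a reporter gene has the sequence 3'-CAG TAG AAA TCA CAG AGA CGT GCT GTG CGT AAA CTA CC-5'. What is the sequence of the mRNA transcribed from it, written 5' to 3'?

Reading the template 3'→5' as shown, RNA polymerase pairs each base (A→U, T→A, G↔C) to build mRNA 5'→3' directly.

5'-GUCAUCUUUAGUGUCUCUGCACGACACGCAUUUGAUGG-3'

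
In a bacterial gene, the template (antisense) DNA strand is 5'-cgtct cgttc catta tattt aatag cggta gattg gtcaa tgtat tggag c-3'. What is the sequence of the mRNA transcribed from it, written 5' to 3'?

RNA polymerase reads the template 3'→5' and synthesizes mRNA 5'→3' by base-pairing (A→U, T→A, G↔C). The complement of the template is GCAGAGCAAGGTAATATAAATTATCGCCATCTAACCAGTTACATAACCTCG; antiparallel, so 5'→3' the coding strand is GCTCCAATACATTGACCAATCTACCGCTATTAAATATAATGGAACGAGACG. Replace T with U for the mRNA.

5'-GCUCCAAUACAUUGACCAAUCUACCGCUAUUAAAUAUAAUGGAACGAGACG-3'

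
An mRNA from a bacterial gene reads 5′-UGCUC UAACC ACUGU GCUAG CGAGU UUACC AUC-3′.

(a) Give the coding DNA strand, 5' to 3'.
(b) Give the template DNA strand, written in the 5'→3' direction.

(a) 5'-TGCTCTAACCACTGTGCTAGCGAGTTTACCATC-3'
(b) 5′-GATGGTAAACTCGCTAGCACAGTGGTTAGAGCA-3′

(a) The coding strand matches the mRNA with U→T.
(b) The template strand is the reverse complement of the coding strand.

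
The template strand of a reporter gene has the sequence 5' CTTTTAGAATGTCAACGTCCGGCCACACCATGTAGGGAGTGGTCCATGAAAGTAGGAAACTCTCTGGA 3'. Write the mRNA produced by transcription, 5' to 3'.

The mRNA has the sequence of the coding strand (reverse complement of the template) with T→U. Reverse complement of CTTTTAGAATGTCAACGTCCGGCCACACCATGTAGGGAGTGGTCCATGAAAGTAGGAAACTCTCTGGA is TCCAGAGAGTTTCCTACTTTCATGGACCACTCCCTACATGGTGTGGCCGGACGTTGACATTCTAAAAG; then T→U.

5'-UCCAGAGAGUUUCCUACUUUCAUGGACCACUCCCUACAUGGUGUGGCCGGACGUUGACAUUCUAAAAG-3'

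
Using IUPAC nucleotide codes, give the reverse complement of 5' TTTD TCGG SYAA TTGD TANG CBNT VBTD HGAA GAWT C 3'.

Standard pairs A↔T, G↔C; ambiguity codes pair Y↔R, W↔W, S↔S, B↔V, D↔H, N↔N. Complement (AAAHAGCCSRTTAACHATNCGVNABVAHDCTTCTWAG), then reverse for 5'→3'.

5′-GAWTCTTCDHAVBANVGCNTAHCAATTRSCCGAHAAA-3′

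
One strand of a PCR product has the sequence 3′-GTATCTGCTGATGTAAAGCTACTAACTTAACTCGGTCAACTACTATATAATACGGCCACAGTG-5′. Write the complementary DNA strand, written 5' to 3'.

The strand is given 3'→5', so its complement runs 5'→3' in the same left-to-right order: pair each base A↔T, G↔C.

5'-CATAGACGACTACATTTCGATGATTGAATTGAGCCAGTTGATGATATATTATGCCGGTGTCAC-3'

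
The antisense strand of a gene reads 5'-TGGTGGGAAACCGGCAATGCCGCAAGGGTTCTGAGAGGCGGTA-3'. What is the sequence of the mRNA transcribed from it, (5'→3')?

RNA polymerase reads the template 3'→5' and synthesizes mRNA 5'→3' by base-pairing (A→U, T→A, G↔C). The complement of the template is ACCACCCTTTGGCCGTTACGGCGTTCCCAAGACTCTCCGCCAT; antiparallel, so 5'→3' the coding strand is TACCGCCTCTCAGAACCCTTGCGGCATTGCCGGTTTCCCACCA. Replace T with U for the mRNA.

5'-UACCGCCUCUCAGAACCCUUGCGGCAUUGCCGGUUUCCCACCA-3'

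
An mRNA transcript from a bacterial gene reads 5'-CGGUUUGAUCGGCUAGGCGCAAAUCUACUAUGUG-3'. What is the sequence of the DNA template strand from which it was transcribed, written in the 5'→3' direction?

5'-CACATAGTAGATTTGCGCCTAGCCGATCAAACCG-3'

Replace U with T to get the coding DNA strand: CGGTTTGATCGGCTAGGCGCAAATCTACTATGTG. The template strand is its reverse complement (complement GCCAAACTAGCCGATCCGCGTTTAGATGATACAC, then reverse).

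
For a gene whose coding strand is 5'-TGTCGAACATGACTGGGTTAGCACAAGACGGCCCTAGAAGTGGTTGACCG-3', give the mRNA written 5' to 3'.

The mRNA is synthesized from the template strand, so it matches the coding strand with T replaced by U.

5′-UGUCGAACAUGACUGGGUUAGCACAAGACGGCCCUAGAAGUGGUUGACCG-3′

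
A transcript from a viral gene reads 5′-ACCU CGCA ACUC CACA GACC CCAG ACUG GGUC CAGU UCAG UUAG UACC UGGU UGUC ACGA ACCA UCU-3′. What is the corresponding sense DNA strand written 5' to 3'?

5′-ACCTCGCAACTCCACAGACCCCAGACTGGGTCCAGTTCAGTTAGTACCTGGTTGTCACGAACCATCT-3′

The coding DNA strand has the same 5'→3' sequence as the mRNA with U replaced by T.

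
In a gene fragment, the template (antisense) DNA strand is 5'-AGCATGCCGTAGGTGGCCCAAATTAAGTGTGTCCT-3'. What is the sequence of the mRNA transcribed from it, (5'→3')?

5'-AGGACACACUUAAUUUGGGCCACCUACGGCAUGCU-3'

The mRNA has the sequence of the coding strand (reverse complement of the template) with T→U. Reverse complement of AGCATGCCGTAGGTGGCCCAAATTAAGTGTGTCCT is AGGACACACTTAATTTGGGCCACCTACGGCATGCT; then T→U.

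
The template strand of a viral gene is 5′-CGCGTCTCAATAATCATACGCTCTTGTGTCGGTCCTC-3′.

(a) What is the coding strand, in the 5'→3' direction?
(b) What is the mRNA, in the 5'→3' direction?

(a) 5'-GAGGACCGACACAAGAGCGTATGATTATTGAGACGCG-3'
(b) 5'-GAGGACCGACACAAGAGCGUAUGAUUAUUGAGACGCG-3'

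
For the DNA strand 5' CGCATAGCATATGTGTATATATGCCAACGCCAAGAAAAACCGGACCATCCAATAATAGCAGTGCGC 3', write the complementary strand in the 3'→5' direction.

Base-pairing A↔T, G↔C gives the complement. The complementary strand is antiparallel, so paired with a 5'→3' strand it runs 3'→5'.

3'-GCGTATCGTATACACATATATACGGTTGCGGTTCTTTTTGGCCTGGTAGGTTATTATCGTCACGCG-5'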